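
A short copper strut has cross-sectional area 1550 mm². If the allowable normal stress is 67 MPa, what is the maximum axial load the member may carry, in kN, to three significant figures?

P_max = σ_allow · A = 67 · 1550 = 103800 N = 103.8 kN.

104 kN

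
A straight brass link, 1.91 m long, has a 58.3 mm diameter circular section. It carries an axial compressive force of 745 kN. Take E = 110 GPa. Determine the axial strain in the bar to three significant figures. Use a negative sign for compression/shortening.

-0.00254

A = 2669 mm².
σ = N/A = -279.1 MPa; ε = σ/E = -279.1/110000 = -2.537e-03.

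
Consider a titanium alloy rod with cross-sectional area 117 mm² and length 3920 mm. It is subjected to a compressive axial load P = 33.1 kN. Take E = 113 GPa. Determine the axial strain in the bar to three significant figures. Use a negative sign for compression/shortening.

σ = N/A = -282.9 MPa; ε = σ/E = -282.9/113000 = -2.504e-03.

-0.00250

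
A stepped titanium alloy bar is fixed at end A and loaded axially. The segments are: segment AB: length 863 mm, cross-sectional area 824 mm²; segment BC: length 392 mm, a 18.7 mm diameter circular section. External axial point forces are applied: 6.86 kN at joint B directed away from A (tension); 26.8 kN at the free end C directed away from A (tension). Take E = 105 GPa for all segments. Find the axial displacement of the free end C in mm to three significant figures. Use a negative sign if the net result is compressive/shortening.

Internal axial forces (sectioning from the free end, tension +): N_BC = 26.8 kN, N_AB = 33.66 kN.
A_BC = 274.6 mm².
δ_AB = 33660·863/(824·105000) = 0.3357 mm
δ_BC = 26800·392/(274.6·105000) = 0.3643 mm
δ = Σδ_i = 0.7 mm.

0.700 mm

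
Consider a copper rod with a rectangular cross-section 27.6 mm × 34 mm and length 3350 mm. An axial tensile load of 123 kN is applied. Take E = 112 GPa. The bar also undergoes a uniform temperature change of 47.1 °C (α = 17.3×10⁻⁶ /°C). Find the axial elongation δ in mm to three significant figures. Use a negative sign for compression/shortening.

6.65 mm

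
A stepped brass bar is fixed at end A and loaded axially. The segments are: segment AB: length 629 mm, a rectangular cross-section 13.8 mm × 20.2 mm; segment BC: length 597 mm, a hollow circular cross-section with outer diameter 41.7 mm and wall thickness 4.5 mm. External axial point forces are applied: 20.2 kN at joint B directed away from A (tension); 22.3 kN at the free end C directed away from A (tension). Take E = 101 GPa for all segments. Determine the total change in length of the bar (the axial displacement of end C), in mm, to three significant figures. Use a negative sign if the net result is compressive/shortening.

1.20 mm

Internal axial forces (sectioning from the free end, tension +): N_BC = 22.3 kN, N_AB = 42.5 kN.
A_AB = 278.8 mm².
A_BC = 525.9 mm².
δ_AB = 42500·629/(278.8·101000) = 0.9495 mm
δ_BC = 22300·597/(525.9·101000) = 0.2506 mm
δ = Σδ_i = 1.2 mm.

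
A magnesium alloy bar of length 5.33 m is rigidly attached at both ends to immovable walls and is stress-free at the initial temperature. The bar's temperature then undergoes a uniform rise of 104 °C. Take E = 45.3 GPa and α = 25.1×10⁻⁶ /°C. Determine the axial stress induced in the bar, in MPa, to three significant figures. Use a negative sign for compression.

Free thermal expansion αLΔT = 25.1e-6 · 5330 · 104 = 13.91 mm.
The walls impose strain ε = −(13.91)/5330 = -2.6104e-03; σ = Eε = 45300 · -2.6104e-03 = -118.3 MPa.

-118 MPa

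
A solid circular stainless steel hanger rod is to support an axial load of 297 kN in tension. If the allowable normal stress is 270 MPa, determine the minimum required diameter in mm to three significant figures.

37.4 mm

Required area A ≥ P/σ_allow = 297000/270 = 1100 mm².
For a solid circular section, d ≥ √(4A/π) = 37.42 mm.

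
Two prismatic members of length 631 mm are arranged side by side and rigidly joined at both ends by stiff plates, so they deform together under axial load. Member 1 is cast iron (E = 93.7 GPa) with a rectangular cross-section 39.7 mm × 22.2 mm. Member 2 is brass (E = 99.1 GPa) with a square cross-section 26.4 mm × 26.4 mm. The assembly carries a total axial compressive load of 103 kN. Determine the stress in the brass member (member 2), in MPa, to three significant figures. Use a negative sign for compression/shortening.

A_1 = 881.3 mm².
A_2 = 697 mm².
Equal strain + equilibrium ⇒ each member carries load in proportion to AE: A₁E₁ = 82580000 N, A₂E₂ = 69070000 N, ΣAE = 151700000 N.
σ₂ = P·E₂/ΣAE = -103000·99100/151700000 = -67.31 MPa.

-67.3 MPa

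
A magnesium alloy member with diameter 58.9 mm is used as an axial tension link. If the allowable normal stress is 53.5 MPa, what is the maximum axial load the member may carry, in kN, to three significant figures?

146 kN

A = 2725 mm².
P_max = σ_allow · A = 53.5 · 2725 = 145800 N = 145.8 kN.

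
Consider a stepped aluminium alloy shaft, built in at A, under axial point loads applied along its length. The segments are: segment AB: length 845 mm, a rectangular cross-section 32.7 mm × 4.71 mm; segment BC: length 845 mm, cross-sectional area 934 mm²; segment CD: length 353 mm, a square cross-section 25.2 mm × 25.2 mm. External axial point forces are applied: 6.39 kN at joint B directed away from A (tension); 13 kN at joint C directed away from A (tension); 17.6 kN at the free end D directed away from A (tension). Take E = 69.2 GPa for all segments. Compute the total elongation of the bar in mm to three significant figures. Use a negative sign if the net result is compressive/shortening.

3.47 mm

Internal axial forces (sectioning from the free end, tension +): N_CD = 17.6 kN, N_BC = 30.6 kN, N_AB = 36.99 kN.
A_AB = 154 mm².
A_CD = 635 mm².
δ_AB = 36990·845/(154·69200) = 2.933 mm
δ_BC = 30600·845/(934·69200) = 0.4001 mm
δ_CD = 17600·353/(635·69200) = 0.1414 mm
δ = Σδ_i = 3.474 mm.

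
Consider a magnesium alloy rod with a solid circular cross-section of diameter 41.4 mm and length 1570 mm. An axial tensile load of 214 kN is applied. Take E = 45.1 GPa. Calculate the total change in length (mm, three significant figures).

A = 1346 mm².
δ_mech = NL/(AE) = 214000·1570/(1346·45100) = 5.534 mm.

5.53 mm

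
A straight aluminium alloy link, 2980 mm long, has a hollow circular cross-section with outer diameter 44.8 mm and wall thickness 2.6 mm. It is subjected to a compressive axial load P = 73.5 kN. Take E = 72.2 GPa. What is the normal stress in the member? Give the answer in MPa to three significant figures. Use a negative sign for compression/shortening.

-213 MPa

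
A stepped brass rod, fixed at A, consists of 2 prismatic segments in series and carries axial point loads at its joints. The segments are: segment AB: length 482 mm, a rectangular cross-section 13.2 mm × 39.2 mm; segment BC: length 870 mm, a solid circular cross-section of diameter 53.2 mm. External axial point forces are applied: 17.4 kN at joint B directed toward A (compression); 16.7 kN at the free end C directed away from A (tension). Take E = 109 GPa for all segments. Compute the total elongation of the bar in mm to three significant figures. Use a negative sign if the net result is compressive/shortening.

Internal axial forces (sectioning from the free end, tension +): N_BC = 16.7 kN, N_AB = -0.7 kN.
A_AB = 517.4 mm².
A_BC = 2223 mm².
δ_AB = -700·482/(517.4·109000) = -0.005982 mm
δ_BC = 16700·870/(2223·109000) = 0.05996 mm
δ = Σδ_i = 0.05398 mm.

0.0540 mm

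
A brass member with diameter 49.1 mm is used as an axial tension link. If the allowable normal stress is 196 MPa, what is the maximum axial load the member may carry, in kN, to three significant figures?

371 kN

A = 1893 mm².
P_max = σ_allow · A = 196 · 1893 = 371100 N = 371.1 kN.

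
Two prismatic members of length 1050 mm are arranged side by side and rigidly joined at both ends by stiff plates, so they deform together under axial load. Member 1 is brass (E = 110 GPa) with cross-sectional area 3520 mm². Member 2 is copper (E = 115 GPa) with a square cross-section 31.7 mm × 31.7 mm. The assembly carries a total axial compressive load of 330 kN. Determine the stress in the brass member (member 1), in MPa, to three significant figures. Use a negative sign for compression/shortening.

A_2 = 1005 mm².
Equal strain + equilibrium ⇒ each member carries load in proportion to AE: A₁E₁ = 387200000 N, A₂E₂ = 115600000 N, ΣAE = 502800000 N.
σ₁ = P·E₁/ΣAE = -330000·110000/502800000 = -72.2 MPa.

-72.2 MPa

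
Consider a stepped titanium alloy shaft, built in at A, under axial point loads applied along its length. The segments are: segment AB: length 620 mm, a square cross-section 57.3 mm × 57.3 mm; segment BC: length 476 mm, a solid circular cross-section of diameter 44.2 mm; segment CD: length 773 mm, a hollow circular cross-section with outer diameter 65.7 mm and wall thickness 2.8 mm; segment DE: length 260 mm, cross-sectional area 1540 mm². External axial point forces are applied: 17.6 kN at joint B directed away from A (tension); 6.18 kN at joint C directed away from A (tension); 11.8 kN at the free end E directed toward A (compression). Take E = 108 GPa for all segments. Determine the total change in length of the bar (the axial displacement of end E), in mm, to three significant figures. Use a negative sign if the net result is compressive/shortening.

-0.166 mm

Internal axial forces (sectioning from the free end, tension +): N_DE = -11.8 kN, N_CD = -11.8 kN, N_BC = -5.62 kN, N_AB = 11.98 kN.
A_AB = 3283 mm².
A_BC = 1534 mm².
A_CD = 553.3 mm².
δ_AB = 11980·620/(3283·108000) = 0.02095 mm
δ_BC = -5620·476/(1534·108000) = -0.01614 mm
δ_CD = -11800·773/(553.3·108000) = -0.1526 mm
δ_DE = -11800·260/(1540·108000) = -0.01845 mm
δ = Σδ_i = -0.1663 mm.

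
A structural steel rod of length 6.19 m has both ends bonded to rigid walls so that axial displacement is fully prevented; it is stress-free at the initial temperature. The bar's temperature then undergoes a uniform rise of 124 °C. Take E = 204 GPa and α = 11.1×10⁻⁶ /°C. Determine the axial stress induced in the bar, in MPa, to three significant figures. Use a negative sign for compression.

Free thermal expansion αLΔT = 11.1e-6 · 6190 · 124 = 8.52 mm.
The walls impose strain ε = −(8.52)/6190 = -1.3764e-03; σ = Eε = 204000 · -1.3764e-03 = -280.8 MPa.

-281 MPa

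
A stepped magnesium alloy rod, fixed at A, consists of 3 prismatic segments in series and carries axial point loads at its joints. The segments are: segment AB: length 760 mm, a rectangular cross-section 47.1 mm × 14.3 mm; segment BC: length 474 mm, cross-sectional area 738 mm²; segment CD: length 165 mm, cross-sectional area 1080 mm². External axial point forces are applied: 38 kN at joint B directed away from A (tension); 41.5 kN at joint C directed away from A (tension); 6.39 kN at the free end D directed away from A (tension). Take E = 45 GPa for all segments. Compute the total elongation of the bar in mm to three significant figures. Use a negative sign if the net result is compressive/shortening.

Internal axial forces (sectioning from the free end, tension +): N_CD = 6.39 kN, N_BC = 47.89 kN, N_AB = 85.89 kN.
A_AB = 673.5 mm².
δ_AB = 85890·760/(673.5·45000) = 2.154 mm
δ_BC = 47890·474/(738·45000) = 0.6835 mm
δ_CD = 6390·165/(1080·45000) = 0.02169 mm
δ = Σδ_i = 2.859 mm.

2.86 mm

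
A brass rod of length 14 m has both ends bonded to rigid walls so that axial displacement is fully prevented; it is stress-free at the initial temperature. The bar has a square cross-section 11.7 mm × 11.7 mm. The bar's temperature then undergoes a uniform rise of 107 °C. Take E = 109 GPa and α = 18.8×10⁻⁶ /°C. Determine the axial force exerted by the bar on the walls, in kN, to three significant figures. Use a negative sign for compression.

-30.0 kN

Free thermal expansion αLΔT = 18.8e-6 · 14000 · 107 = 28.16 mm.
The walls impose strain ε = −(28.16)/14000 = -2.0116e-03; σ = Eε = 109000 · -2.0116e-03 = -219.3 MPa.
Wall reaction R = σ·A = -219.3·136.9 = -30020 N = -30.02 kN.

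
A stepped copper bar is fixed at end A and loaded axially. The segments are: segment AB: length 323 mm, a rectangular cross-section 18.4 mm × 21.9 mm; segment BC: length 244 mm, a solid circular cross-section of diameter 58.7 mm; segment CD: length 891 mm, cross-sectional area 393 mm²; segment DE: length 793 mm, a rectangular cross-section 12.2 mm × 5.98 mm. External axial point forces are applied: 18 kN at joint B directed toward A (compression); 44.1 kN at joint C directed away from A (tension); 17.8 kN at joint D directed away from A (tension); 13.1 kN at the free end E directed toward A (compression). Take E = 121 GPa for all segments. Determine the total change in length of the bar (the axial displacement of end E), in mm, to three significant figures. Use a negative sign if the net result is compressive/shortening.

-0.848 mm

Internal axial forces (sectioning from the free end, tension +): N_DE = -13.1 kN, N_CD = 4.7 kN, N_BC = 48.8 kN, N_AB = 30.8 kN.
A_AB = 403 mm².
A_BC = 2706 mm².
A_DE = 72.96 mm².
δ_AB = 30800·323/(403·121000) = 0.204 mm
δ_BC = 48800·244/(2706·121000) = 0.03636 mm
δ_CD = 4700·891/(393·121000) = 0.08806 mm
δ_DE = -13100·793/(72.96·121000) = -1.177 mm
δ = Σδ_i = -0.8483 mm.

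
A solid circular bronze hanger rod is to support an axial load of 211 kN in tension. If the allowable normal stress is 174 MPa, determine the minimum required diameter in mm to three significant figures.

Required area A ≥ P/σ_allow = 211000/174 = 1213 mm².
For a solid circular section, d ≥ √(4A/π) = 39.29 mm.

39.3 mm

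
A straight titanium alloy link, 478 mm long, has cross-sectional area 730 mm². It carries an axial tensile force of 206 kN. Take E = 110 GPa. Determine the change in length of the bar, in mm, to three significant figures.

1.23 mm

δ_mech = NL/(AE) = 206000·478/(730·110000) = 1.226 mm.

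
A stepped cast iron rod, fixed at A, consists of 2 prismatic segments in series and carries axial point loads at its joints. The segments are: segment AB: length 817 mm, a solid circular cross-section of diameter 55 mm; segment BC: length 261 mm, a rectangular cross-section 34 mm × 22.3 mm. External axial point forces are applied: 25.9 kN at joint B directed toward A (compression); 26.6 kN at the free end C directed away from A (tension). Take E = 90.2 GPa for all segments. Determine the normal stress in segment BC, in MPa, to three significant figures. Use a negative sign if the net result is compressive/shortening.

35.1 MPa

Internal axial forces (sectioning from the free end, tension +): N_BC = 26.6 kN, N_AB = 0.7 kN.
A_BC = 758.2 mm².
σ_BC = N_BC/A_BC = 26600/758.2 = 35.08 MPa.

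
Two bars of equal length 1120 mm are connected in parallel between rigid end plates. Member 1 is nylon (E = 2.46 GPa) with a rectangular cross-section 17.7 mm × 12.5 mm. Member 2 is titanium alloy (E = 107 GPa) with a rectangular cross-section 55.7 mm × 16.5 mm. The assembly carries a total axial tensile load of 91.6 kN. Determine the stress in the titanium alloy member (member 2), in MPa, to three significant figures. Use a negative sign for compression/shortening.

A_1 = 221.2 mm².
A_2 = 919.1 mm².
Equal strain + equilibrium ⇒ each member carries load in proportion to AE: A₁E₁ = 544300 N, A₂E₂ = 98340000 N, ΣAE = 98880000 N.
σ₂ = P·E₂/ΣAE = 91600·107000/98880000 = 99.12 MPa.

99.1 MPa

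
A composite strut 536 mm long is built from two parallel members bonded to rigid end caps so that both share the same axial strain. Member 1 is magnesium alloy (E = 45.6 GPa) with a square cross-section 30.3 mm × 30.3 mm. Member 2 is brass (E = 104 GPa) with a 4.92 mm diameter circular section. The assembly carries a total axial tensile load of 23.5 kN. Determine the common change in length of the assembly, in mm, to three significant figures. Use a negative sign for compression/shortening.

A_1 = 918.1 mm².
A_2 = 19.01 mm².
Equal strain + equilibrium ⇒ each member carries load in proportion to AE: A₁E₁ = 41860000 N, A₂E₂ = 1977000 N, ΣAE = 43840000 N.
δ = PL/ΣAE = 23500·536/43840000 = 0.2873 mm.

0.287 mm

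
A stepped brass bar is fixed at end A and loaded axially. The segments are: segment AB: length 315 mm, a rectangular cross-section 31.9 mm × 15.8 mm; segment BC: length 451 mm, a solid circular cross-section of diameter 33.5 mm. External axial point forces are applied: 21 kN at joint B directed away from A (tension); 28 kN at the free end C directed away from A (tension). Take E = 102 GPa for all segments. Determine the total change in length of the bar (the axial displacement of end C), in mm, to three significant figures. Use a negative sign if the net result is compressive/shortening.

0.441 mm

Internal axial forces (sectioning from the free end, tension +): N_BC = 28 kN, N_AB = 49 kN.
A_AB = 504 mm².
A_BC = 881.4 mm².
δ_AB = 49000·315/(504·102000) = 0.3002 mm
δ_BC = 28000·451/(881.4·102000) = 0.1405 mm
δ = Σδ_i = 0.4407 mm.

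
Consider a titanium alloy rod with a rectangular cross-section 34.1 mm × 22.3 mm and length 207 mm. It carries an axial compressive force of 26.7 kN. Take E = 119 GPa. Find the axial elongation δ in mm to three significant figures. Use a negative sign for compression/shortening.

A = 760.4 mm².
δ_mech = NL/(AE) = -26700·207/(760.4·119000) = -0.06108 mm.

-0.0611 mm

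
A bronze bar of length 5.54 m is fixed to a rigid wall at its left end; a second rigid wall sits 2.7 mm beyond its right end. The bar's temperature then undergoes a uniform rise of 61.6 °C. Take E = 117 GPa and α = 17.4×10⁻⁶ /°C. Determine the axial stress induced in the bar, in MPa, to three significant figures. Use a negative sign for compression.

-68.4 MPa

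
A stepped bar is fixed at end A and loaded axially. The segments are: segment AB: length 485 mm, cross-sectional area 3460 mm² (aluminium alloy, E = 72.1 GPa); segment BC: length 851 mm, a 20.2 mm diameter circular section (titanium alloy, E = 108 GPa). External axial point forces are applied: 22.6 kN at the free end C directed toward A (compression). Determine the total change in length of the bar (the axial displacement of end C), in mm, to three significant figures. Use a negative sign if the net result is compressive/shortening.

Internal axial forces (sectioning from the free end, tension +): N_BC = -22.6 kN, N_AB = -22.6 kN.
A_BC = 320.5 mm².
δ_AB = -22600·485/(3460·72100) = -0.04394 mm
δ_BC = -22600·851/(320.5·108000) = -0.5557 mm
δ = Σδ_i = -0.5996 mm.

-0.600 mm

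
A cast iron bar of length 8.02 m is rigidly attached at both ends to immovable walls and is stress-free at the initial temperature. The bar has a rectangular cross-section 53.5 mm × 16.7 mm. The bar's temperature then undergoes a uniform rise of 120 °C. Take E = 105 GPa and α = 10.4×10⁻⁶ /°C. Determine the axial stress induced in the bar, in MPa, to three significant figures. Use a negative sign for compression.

-131 MPa

Free thermal expansion αLΔT = 10.4e-6 · 8020 · 120 = 10.01 mm.
The walls impose strain ε = −(10.01)/8020 = -1.2480e-03; σ = Eε = 105000 · -1.2480e-03 = -131 MPa.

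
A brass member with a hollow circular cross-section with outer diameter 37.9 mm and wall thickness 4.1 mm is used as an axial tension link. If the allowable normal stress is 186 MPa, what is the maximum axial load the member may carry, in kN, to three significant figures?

81.0 kN

A = 435.4 mm².
P_max = σ_allow · A = 186 · 435.4 = 80980 N = 80.98 kN.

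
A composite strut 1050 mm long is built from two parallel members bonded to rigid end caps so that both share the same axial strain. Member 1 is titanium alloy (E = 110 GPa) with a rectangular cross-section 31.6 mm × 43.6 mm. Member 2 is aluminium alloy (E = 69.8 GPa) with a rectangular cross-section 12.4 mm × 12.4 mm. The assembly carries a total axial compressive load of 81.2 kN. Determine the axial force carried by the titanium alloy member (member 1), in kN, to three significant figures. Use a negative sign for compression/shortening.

-75.8 kN

A_1 = 1378 mm².
A_2 = 153.8 mm².
Equal strain + equilibrium ⇒ each member carries load in proportion to AE: A₁E₁ = 151600000 N, A₂E₂ = 10730000 N, ΣAE = 162300000 N.
F₁ = P·A₁E₁/ΣAE = -81200·151600000/162300000 = -75830 N.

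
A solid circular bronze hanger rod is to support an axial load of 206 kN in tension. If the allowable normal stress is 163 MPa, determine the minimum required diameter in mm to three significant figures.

Required area A ≥ P/σ_allow = 206000/163 = 1264 mm².
For a solid circular section, d ≥ √(4A/π) = 40.11 mm.

40.1 mm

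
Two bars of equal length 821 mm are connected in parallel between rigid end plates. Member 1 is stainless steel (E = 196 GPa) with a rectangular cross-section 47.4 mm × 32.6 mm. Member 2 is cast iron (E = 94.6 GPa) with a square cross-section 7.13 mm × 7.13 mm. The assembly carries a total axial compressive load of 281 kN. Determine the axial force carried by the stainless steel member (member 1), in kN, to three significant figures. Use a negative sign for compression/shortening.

A_1 = 1545 mm².
A_2 = 50.84 mm².
Equal strain + equilibrium ⇒ each member carries load in proportion to AE: A₁E₁ = 302900000 N, A₂E₂ = 4809000 N, ΣAE = 307700000 N.
F₁ = P·A₁E₁/ΣAE = -281000·302900000/307700000 = -276600 N.

-277 kN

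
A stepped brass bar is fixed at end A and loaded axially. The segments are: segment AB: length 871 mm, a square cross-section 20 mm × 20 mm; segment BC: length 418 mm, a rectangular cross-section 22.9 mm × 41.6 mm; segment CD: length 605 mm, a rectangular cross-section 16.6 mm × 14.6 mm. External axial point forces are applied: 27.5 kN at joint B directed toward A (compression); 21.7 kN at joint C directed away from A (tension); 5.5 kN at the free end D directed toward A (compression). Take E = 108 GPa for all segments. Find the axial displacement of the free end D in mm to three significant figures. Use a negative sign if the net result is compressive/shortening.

-0.289 mm

Internal axial forces (sectioning from the free end, tension +): N_CD = -5.5 kN, N_BC = 16.2 kN, N_AB = -11.3 kN.
A_AB = 400 mm².
A_BC = 952.6 mm².
A_CD = 242.4 mm².
δ_AB = -11300·871/(400·108000) = -0.2278 mm
δ_BC = 16200·418/(952.6·108000) = 0.06582 mm
δ_CD = -5500·605/(242.4·108000) = -0.1271 mm
δ = Σδ_i = -0.2891 mm.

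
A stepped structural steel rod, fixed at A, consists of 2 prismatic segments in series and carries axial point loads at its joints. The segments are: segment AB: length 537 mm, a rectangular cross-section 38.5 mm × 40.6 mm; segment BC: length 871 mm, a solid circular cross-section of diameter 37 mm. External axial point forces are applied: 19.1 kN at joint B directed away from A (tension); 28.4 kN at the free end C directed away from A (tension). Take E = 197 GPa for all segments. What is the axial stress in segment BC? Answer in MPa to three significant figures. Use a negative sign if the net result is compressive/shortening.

Internal axial forces (sectioning from the free end, tension +): N_BC = 28.4 kN, N_AB = 47.5 kN.
A_BC = 1075 mm².
σ_BC = N_BC/A_BC = 28400/1075 = 26.41 MPa.

26.4 MPa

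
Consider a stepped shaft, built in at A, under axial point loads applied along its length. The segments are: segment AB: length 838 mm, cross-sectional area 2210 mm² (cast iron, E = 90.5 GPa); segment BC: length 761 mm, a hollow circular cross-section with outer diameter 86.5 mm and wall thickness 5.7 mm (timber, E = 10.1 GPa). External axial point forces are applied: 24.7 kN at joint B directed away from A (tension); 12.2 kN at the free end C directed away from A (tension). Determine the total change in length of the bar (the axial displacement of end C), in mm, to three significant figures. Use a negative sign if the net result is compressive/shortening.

0.790 mm

Internal axial forces (sectioning from the free end, tension +): N_BC = 12.2 kN, N_AB = 36.9 kN.
A_BC = 1447 mm².
δ_AB = 36900·838/(2210·90500) = 0.1546 mm
δ_BC = 12200·761/(1447·10100) = 0.6353 mm
δ = Σδ_i = 0.7899 mm.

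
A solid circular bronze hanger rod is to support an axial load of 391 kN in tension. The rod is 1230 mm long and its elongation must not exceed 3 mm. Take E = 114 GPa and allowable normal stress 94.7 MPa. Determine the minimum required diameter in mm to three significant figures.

72.5 mm

Required area A ≥ P/σ_allow = 391000/94.7 = 4129 mm².
For a solid circular section, d ≥ √(4A/π) = 72.51 mm.
Elongation limit: A ≥ PL/(Eδ_allow) = 391000·1230/(114000·3) = 1406 mm² ⇒ d ≥ 42.31 mm.
The stress limit governs.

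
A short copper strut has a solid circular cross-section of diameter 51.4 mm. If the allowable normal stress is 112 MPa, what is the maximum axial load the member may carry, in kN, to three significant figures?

A = 2075 mm².
P_max = σ_allow · A = 112 · 2075 = 232400 N = 232.4 kN.

232 kN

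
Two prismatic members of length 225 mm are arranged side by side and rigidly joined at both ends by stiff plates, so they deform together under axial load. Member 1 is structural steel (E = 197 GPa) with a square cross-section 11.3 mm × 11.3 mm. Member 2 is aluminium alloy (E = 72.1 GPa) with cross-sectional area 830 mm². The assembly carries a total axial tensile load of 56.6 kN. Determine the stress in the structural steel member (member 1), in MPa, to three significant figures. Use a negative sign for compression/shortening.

A_1 = 127.7 mm².
Equal strain + equilibrium ⇒ each member carries load in proportion to AE: A₁E₁ = 25150000 N, A₂E₂ = 59840000 N, ΣAE = 85000000 N.
σ₁ = P·E₁/ΣAE = 56600·197000/85000000 = 131.2 MPa.

131 MPa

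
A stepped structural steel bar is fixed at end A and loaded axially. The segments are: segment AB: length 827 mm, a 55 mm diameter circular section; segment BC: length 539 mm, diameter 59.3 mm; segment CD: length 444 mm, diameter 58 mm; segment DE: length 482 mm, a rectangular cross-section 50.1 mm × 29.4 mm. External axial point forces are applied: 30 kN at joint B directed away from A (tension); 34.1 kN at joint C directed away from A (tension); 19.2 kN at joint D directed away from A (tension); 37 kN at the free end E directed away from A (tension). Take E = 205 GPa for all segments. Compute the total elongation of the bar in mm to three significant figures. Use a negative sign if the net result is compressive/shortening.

0.395 mm

Internal axial forces (sectioning from the free end, tension +): N_DE = 37 kN, N_CD = 56.2 kN, N_BC = 90.3 kN, N_AB = 120.3 kN.
A_AB = 2376 mm².
A_BC = 2762 mm².
A_CD = 2642 mm².
A_DE = 1473 mm².
δ_AB = 120300·827/(2376·205000) = 0.2043 mm
δ_BC = 90300·539/(2762·205000) = 0.08597 mm
δ_CD = 56200·444/(2642·205000) = 0.04607 mm
δ_DE = 37000·482/(1473·205000) = 0.05906 mm
δ = Σδ_i = 0.3954 mm.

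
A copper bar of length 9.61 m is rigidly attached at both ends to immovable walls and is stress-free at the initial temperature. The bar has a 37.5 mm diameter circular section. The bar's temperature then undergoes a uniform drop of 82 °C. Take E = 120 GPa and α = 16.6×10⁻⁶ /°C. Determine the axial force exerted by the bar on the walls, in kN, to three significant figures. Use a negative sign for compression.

180 kN

Free thermal expansion αLΔT = 16.6e-6 · 9610 · -82 = -13.08 mm.
The walls impose strain ε = −(-13.08)/9610 = 1.3612e-03; σ = Eε = 120000 · 1.3612e-03 = 163.3 MPa.
Wall reaction R = σ·A = 163.3·1104 = 180400 N = 180.4 kN.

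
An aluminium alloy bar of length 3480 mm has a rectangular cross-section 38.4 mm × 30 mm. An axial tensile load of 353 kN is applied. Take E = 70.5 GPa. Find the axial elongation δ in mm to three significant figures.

A = 1152 mm².
δ_mech = NL/(AE) = 353000·3480/(1152·70500) = 15.13 mm.

15.1 mm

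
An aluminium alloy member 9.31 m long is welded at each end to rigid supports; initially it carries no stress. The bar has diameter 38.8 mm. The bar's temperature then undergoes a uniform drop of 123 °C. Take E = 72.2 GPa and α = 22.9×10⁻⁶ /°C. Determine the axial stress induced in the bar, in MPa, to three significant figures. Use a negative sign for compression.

203 MPa

Free thermal expansion αLΔT = 22.9e-6 · 9310 · -123 = -26.22 mm.
The walls impose strain ε = −(-26.22)/9310 = 2.8167e-03; σ = Eε = 72200 · 2.8167e-03 = 203.4 MPa.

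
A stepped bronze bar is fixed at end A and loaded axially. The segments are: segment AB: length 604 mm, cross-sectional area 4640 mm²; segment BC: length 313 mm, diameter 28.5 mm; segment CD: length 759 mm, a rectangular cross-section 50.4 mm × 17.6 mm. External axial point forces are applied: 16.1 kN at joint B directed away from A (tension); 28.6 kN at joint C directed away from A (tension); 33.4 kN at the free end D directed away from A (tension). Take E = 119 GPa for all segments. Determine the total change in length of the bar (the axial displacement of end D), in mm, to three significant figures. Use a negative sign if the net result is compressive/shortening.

0.581 mm

Internal axial forces (sectioning from the free end, tension +): N_CD = 33.4 kN, N_BC = 62 kN, N_AB = 78.1 kN.
A_BC = 637.9 mm².
A_CD = 887 mm².
δ_AB = 78100·604/(4640·119000) = 0.08543 mm
δ_BC = 62000·313/(637.9·119000) = 0.2556 mm
δ_CD = 33400·759/(887·119000) = 0.2402 mm
δ = Σδ_i = 0.5812 mm.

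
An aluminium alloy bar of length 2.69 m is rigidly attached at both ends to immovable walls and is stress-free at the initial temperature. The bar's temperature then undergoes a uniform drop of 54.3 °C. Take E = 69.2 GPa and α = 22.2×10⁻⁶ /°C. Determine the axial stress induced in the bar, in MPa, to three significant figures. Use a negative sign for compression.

Free thermal expansion αLΔT = 22.2e-6 · 2690 · -54.3 = -3.243 mm.
The walls impose strain ε = −(-3.243)/2690 = 1.2055e-03; σ = Eε = 69200 · 1.2055e-03 = 83.42 MPa.

83.4 MPa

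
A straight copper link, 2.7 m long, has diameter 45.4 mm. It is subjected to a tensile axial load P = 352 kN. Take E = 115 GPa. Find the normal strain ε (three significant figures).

0.00189

A = 1619 mm².
σ = N/A = 217.4 MPa; ε = σ/E = 217.4/115000 = 1.891e-03.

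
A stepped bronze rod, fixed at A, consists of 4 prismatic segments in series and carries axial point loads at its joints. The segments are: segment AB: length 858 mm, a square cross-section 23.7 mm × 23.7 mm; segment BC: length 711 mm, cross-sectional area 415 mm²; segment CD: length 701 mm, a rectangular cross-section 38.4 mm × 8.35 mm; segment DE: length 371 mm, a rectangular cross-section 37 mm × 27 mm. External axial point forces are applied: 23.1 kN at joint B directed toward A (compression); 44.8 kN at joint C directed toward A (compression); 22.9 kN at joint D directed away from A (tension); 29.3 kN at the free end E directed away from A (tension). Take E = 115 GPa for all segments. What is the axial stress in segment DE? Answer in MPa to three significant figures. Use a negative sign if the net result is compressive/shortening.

Internal axial forces (sectioning from the free end, tension +): N_DE = 29.3 kN, N_CD = 52.2 kN, N_BC = 7.4 kN, N_AB = -15.7 kN.
A_DE = 999 mm².
σ_DE = N_DE/A_DE = 29300/999 = 29.33 MPa.

29.3 MPa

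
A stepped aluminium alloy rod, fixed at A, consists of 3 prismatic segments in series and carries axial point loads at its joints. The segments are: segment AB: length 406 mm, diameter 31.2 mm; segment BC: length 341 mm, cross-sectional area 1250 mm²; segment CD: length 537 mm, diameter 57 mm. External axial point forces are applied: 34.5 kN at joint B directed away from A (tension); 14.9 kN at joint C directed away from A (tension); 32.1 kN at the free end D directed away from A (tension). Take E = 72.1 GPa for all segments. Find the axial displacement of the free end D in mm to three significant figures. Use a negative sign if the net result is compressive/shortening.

Internal axial forces (sectioning from the free end, tension +): N_CD = 32.1 kN, N_BC = 47 kN, N_AB = 81.5 kN.
A_AB = 764.5 mm².
A_CD = 2552 mm².
δ_AB = 81500·406/(764.5·72100) = 0.6003 mm
δ_BC = 47000·341/(1250·72100) = 0.1778 mm
δ_CD = 32100·537/(2552·72100) = 0.09369 mm
δ = Σδ_i = 0.8718 mm.

0.872 mm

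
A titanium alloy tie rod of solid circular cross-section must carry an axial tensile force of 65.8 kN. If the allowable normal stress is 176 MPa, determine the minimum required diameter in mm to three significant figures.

Required area A ≥ P/σ_allow = 65800/176 = 373.9 mm².
For a solid circular section, d ≥ √(4A/π) = 21.82 mm.

21.8 mm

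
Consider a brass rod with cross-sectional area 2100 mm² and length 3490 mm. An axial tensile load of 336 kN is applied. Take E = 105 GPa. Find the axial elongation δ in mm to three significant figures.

δ_mech = NL/(AE) = 336000·3490/(2100·105000) = 5.318 mm.

5.32 mm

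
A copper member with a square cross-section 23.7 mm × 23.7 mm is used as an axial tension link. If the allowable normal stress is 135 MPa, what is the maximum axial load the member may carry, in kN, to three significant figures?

75.8 kN

A = 561.7 mm².
P_max = σ_allow · A = 135 · 561.7 = 75830 N = 75.83 kN.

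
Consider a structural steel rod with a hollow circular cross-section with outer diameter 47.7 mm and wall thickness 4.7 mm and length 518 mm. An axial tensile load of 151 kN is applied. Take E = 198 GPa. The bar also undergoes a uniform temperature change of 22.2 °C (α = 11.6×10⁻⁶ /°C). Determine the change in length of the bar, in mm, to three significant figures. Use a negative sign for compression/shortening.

0.756 mm

A = 634.9 mm².
δ_mech = NL/(AE) = 151000·518/(634.9·198000) = 0.6222 mm.
δ_thermal = αLΔT = 11.6e-6·518·22.2 = 0.1334 mm.
δ = δ_mech + δ_thermal = 0.7556 mm.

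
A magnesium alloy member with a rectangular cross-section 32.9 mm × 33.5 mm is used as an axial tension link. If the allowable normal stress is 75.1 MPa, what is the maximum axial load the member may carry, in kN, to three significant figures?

82.8 kN

A = 1102 mm².
P_max = σ_allow · A = 75.1 · 1102 = 82770 N = 82.77 kN.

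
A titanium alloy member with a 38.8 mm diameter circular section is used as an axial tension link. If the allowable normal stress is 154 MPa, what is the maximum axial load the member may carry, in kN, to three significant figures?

182 kN

A = 1182 mm².
P_max = σ_allow · A = 154 · 1182 = 182100 N = 182.1 kN.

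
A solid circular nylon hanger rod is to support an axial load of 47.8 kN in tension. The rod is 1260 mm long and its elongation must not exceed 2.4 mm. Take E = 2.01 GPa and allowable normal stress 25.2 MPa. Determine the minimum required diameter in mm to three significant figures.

126 mm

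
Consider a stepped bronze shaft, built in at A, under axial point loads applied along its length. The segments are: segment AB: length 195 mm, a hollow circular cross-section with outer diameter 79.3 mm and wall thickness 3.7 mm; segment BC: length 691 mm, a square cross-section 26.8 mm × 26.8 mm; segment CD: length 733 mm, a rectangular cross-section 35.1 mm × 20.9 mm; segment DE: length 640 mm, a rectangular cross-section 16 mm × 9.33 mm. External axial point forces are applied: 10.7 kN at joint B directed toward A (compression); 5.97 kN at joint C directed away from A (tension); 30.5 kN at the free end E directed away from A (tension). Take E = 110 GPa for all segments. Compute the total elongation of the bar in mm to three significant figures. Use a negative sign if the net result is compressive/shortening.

Internal axial forces (sectioning from the free end, tension +): N_DE = 30.5 kN, N_CD = 30.5 kN, N_BC = 36.47 kN, N_AB = 25.77 kN.
A_AB = 878.8 mm².
A_BC = 718.2 mm².
A_CD = 733.6 mm².
A_DE = 149.3 mm².
δ_AB = 25770·195/(878.8·110000) = 0.05199 mm
δ_BC = 36470·691/(718.2·110000) = 0.319 mm
δ_CD = 30500·733/(733.6·110000) = 0.277 mm
δ_DE = 30500·640/(149.3·110000) = 1.189 mm
δ = Σδ_i = 1.837 mm.

1.84 mm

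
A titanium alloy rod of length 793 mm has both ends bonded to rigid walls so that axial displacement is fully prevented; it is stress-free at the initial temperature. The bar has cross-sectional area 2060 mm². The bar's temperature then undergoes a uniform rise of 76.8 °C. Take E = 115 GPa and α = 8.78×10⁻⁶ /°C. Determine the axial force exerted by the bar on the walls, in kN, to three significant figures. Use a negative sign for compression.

Free thermal expansion αLΔT = 8.78e-6 · 793 · 76.8 = 0.5347 mm.
The walls impose strain ε = −(0.5347)/793 = -6.7430e-04; σ = Eε = 115000 · -6.7430e-04 = -77.54 MPa.
Wall reaction R = σ·A = -77.54·2060 = -159700 N = -159.7 kN.

-160 kN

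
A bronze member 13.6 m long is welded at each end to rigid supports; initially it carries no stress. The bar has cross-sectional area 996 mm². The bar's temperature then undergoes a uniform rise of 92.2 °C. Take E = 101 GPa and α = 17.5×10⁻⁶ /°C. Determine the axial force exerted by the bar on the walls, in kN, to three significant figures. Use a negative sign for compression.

-162 kN

Free thermal expansion αLΔT = 17.5e-6 · 13600 · 92.2 = 21.94 mm.
The walls impose strain ε = −(21.94)/13600 = -1.6135e-03; σ = Eε = 101000 · -1.6135e-03 = -163 MPa.
Wall reaction R = σ·A = -163·996 = -162300 N = -162.3 kN.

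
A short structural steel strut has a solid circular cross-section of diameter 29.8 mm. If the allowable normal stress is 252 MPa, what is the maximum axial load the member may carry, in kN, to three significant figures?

176 kN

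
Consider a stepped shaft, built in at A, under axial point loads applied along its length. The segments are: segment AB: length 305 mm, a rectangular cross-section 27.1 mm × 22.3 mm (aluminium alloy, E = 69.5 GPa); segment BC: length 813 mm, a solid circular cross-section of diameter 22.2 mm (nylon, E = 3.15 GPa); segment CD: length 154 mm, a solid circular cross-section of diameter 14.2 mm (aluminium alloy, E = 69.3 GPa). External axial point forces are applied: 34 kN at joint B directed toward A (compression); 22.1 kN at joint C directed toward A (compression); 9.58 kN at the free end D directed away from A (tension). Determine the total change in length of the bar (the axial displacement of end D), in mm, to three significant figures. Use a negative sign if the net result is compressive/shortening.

Internal axial forces (sectioning from the free end, tension +): N_CD = 9.58 kN, N_BC = -12.52 kN, N_AB = -46.52 kN.
A_AB = 604.3 mm².
A_BC = 387.1 mm².
A_CD = 158.4 mm².
δ_AB = -46520·305/(604.3·69500) = -0.3378 mm
δ_BC = -12520·813/(387.1·3150) = -8.348 mm
δ_CD = 9580·154/(158.4·69300) = 0.1344 mm
δ = Σδ_i = -8.552 mm.

-8.55 mm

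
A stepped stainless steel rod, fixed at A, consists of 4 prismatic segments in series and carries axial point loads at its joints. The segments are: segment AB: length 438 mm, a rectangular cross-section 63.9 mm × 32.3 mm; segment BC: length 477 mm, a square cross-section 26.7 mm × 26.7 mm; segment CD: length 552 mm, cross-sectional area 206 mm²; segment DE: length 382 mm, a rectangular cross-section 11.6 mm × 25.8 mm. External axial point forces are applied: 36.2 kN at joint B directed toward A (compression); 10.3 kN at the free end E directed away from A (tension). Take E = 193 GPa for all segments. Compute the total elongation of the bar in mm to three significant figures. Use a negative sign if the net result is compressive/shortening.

0.218 mm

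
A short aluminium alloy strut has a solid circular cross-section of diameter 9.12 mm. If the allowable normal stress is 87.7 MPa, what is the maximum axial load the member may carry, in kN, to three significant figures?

A = 65.33 mm².
P_max = σ_allow · A = 87.7 · 65.33 = 5729 N = 5.729 kN.

5.73 kN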